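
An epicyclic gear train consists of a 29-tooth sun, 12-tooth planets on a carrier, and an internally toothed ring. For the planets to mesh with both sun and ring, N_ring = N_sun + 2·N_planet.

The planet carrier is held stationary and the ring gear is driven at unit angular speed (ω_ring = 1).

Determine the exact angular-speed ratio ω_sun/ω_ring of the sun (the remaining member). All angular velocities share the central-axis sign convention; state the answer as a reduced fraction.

N_ring = 29 + 2·12 = 53
29(ω_s−ω_c) = −53(ω_r−ω_c),  ω_c=0, ω_r=1
ω_s = 0 − (53/29)(1−0) = -53/29
ω_s/ω_r = -53/29

-53/29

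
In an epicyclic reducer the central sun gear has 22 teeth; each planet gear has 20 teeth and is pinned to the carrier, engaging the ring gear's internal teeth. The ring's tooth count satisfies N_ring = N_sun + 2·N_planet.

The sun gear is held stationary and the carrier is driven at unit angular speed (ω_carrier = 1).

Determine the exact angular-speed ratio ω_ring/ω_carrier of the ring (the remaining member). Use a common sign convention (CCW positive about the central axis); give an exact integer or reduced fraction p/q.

N_ring = 22 + 2·20 = 62
22(ω_s−ω_c) = −62(ω_r−ω_c),  ω_s=0, ω_c=1
ω_r = 1 − (22/62)(0−1) = 42/31
ω_r/ω_c = 42/31

42/31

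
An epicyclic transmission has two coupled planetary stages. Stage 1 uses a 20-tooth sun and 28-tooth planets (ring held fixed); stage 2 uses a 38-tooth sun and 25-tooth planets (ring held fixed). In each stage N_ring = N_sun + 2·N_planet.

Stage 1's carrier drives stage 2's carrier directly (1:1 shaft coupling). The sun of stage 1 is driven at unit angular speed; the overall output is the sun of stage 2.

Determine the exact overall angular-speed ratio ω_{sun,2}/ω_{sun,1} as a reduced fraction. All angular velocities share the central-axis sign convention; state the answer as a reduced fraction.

105/152

Stage 1: N_ring = 20 + 2·28 = 76
Stage 1: 20(ω_s−ω_c) = −76(ω_r−ω_c),  ω_r=0, ω_s=1
Stage 1: 20(1−ω_c) = −76(0−ω_c)  ⇒  96ω_c = 20  ⇒  ω_c = 5/24
  ⇒ ω_c¹/ω_s¹ = 5/24
Stage 2: N_ring = 38 + 2·25 = 88
Stage 2: 38(ω_s−ω_c) = −88(ω_r−ω_c),  ω_r=0, ω_c=1
Stage 2: ω_s = 1 − (88/38)(0−1) = 63/19
  ⇒ ω_s²/ω_c² = 63/19
Coupling ω_c² = ω_c¹ ⇒ overall = 5/24 × 63/19 = 105/152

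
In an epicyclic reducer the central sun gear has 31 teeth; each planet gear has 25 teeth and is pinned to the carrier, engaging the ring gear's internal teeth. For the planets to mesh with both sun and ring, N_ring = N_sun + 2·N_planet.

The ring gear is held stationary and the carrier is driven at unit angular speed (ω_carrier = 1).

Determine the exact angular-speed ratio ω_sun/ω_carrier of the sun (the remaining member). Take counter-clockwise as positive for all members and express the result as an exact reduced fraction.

N_ring = 31 + 2·25 = 81
31(ω_s−ω_c) = −81(ω_r−ω_c),  ω_r=0, ω_c=1
ω_s = 1 − (81/31)(0−1) = 112/31
ω_s/ω_c = 112/31

112/31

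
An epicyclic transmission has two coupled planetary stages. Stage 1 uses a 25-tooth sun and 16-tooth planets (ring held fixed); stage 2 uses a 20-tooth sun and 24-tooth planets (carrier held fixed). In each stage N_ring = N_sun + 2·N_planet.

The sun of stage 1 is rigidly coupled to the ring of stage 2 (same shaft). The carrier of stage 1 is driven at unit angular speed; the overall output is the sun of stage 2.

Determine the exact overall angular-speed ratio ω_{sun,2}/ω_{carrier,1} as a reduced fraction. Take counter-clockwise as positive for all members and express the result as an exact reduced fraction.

Stage 1: N_ring = 25 + 2·16 = 57
Stage 1: 25(ω_s−ω_c) = −57(ω_r−ω_c),  ω_r=0, ω_c=1
Stage 1: ω_s = 1 − (57/25)(0−1) = 82/25
  ⇒ ω_s¹/ω_c¹ = 82/25
Stage 2: N_ring = 20 + 2·24 = 68
Stage 2: 20(ω_s−ω_c) = −68(ω_r−ω_c),  ω_c=0, ω_r=1
Stage 2: ω_s = 0 − (68/20)(1−0) = -17/5
  ⇒ ω_s²/ω_r² = -17/5
Coupling ω_r² = ω_s¹ ⇒ overall = 82/25 × -17/5 = -1394/125

-1394/125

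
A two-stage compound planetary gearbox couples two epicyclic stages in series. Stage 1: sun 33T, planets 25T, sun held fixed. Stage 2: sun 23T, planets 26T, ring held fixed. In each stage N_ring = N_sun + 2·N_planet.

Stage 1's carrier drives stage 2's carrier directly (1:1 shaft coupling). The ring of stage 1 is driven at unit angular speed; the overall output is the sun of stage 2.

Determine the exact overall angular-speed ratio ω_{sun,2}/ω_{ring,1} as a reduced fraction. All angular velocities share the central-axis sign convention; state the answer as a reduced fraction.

4067/1334

Stage 1: N_ring = 33 + 2·25 = 83
Stage 1: 33(ω_s−ω_c) = −83(ω_r−ω_c),  ω_s=0, ω_r=1
Stage 1: 33(0−ω_c) = −83(1−ω_c)  ⇒  116ω_c = 83  ⇒  ω_c = 83/116
  ⇒ ω_c¹/ω_r¹ = 83/116
Stage 2: N_ring = 23 + 2·26 = 75
Stage 2: 23(ω_s−ω_c) = −75(ω_r−ω_c),  ω_r=0, ω_c=1
Stage 2: ω_s = 1 − (75/23)(0−1) = 98/23
  ⇒ ω_s²/ω_c² = 98/23
Coupling ω_c² = ω_c¹ ⇒ overall = 83/116 × 98/23 = 4067/1334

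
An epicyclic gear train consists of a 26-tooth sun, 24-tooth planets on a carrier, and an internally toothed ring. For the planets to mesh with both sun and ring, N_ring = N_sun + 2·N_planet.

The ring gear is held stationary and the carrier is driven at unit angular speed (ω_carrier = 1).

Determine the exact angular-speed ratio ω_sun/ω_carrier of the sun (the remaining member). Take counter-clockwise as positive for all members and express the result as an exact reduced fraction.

N_ring = 26 + 2·24 = 74
26(ω_s−ω_c) = −74(ω_r−ω_c),  ω_r=0, ω_c=1
ω_s = 1 − (74/26)(0−1) = 50/13
ω_s/ω_c = 50/13

50/13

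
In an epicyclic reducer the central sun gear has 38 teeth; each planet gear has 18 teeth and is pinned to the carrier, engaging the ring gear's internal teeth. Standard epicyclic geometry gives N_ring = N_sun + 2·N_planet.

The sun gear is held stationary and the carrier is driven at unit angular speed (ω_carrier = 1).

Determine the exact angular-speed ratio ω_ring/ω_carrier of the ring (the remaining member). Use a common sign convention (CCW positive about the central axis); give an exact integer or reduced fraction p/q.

56/37

N_ring = 38 + 2·18 = 74
38(ω_s−ω_c) = −74(ω_r−ω_c),  ω_s=0, ω_c=1
ω_r = 1 − (38/74)(0−1) = 56/37
ω_r/ω_c = 56/37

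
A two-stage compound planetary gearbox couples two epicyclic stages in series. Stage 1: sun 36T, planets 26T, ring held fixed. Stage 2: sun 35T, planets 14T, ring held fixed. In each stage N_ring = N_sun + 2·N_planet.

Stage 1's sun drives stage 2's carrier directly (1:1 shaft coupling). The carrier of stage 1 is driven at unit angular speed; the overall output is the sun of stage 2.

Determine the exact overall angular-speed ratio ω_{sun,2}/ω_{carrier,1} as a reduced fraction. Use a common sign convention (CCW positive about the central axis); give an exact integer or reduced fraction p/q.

Stage 1: N_ring = 36 + 2·26 = 88
Stage 1: 36(ω_s−ω_c) = −88(ω_r−ω_c),  ω_r=0, ω_c=1
Stage 1: ω_s = 1 − (88/36)(0−1) = 31/9
  ⇒ ω_s¹/ω_c¹ = 31/9
Stage 2: N_ring = 35 + 2·14 = 63
Stage 2: 35(ω_s−ω_c) = −63(ω_r−ω_c),  ω_r=0, ω_c=1
Stage 2: ω_s = 1 − (63/35)(0−1) = 14/5
  ⇒ ω_s²/ω_c² = 14/5
Coupling ω_c² = ω_s¹ ⇒ overall = 31/9 × 14/5 = 434/45

434/45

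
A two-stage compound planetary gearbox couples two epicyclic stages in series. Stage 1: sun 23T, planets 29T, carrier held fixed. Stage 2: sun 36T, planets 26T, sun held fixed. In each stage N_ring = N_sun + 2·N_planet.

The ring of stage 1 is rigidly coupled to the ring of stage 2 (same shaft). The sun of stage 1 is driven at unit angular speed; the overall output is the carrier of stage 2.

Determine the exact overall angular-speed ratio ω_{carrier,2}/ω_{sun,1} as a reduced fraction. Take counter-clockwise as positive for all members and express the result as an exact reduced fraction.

-506/2511

Stage 1: N_ring = 23 + 2·29 = 81
Stage 1: 23(ω_s−ω_c) = −81(ω_r−ω_c),  ω_c=0, ω_s=1
Stage 1: ω_r = 0 − (23/81)(1−0) = -23/81
  ⇒ ω_r¹/ω_s¹ = -23/81
Stage 2: N_ring = 36 + 2·26 = 88
Stage 2: 36(ω_s−ω_c) = −88(ω_r−ω_c),  ω_s=0, ω_r=1
Stage 2: 36(0−ω_c) = −88(1−ω_c)  ⇒  124ω_c = 88  ⇒  ω_c = 22/31
  ⇒ ω_c²/ω_r² = 22/31
Coupling ω_r² = ω_r¹ ⇒ overall = -23/81 × 22/31 = -506/2511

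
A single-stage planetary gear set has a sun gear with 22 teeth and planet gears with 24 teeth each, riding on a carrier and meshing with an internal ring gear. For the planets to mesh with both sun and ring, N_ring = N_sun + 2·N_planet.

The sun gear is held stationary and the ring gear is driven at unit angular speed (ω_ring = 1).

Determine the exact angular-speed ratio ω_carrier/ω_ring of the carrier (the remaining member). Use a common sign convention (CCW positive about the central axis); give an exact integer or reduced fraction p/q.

35/46

N_ring = 22 + 2·24 = 70
22(ω_s−ω_c) = −70(ω_r−ω_c),  ω_s=0, ω_r=1
22(0−ω_c) = −70(1−ω_c)  ⇒  92ω_c = 70  ⇒  ω_c = 35/46
ω_c/ω_r = 35/46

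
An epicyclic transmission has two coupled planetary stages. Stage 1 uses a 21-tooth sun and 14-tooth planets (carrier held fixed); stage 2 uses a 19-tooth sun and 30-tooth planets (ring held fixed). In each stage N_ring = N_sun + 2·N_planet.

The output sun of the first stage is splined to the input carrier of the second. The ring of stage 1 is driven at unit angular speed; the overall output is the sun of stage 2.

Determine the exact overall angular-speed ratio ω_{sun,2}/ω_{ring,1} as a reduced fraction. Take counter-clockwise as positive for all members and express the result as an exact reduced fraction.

-686/57

Stage 1: N_ring = 21 + 2·14 = 49
Stage 1: 21(ω_s−ω_c) = −49(ω_r−ω_c),  ω_c=0, ω_r=1
Stage 1: ω_s = 0 − (49/21)(1−0) = -7/3
  ⇒ ω_s¹/ω_r¹ = -7/3
Stage 2: N_ring = 19 + 2·30 = 79
Stage 2: 19(ω_s−ω_c) = −79(ω_r−ω_c),  ω_r=0, ω_c=1
Stage 2: ω_s = 1 − (79/19)(0−1) = 98/19
  ⇒ ω_s²/ω_c² = 98/19
Coupling ω_c² = ω_s¹ ⇒ overall = -7/3 × 98/19 = -686/57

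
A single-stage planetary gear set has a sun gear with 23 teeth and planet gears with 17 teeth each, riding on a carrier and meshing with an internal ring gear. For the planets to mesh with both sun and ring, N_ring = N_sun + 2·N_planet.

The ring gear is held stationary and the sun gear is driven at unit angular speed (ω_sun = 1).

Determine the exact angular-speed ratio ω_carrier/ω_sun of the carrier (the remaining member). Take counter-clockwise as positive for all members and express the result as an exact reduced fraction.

N_ring = 23 + 2·17 = 57
23(ω_s−ω_c) = −57(ω_r−ω_c),  ω_r=0, ω_s=1
23(1−ω_c) = −57(0−ω_c)  ⇒  80ω_c = 23  ⇒  ω_c = 23/80
ω_c/ω_s = 23/80

23/80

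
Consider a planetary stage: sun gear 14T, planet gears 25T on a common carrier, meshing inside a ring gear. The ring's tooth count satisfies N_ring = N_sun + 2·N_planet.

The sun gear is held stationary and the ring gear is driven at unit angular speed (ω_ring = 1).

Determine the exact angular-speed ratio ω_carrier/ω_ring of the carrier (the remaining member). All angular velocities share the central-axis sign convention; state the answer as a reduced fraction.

N_ring = 14 + 2·25 = 64
14(ω_s−ω_c) = −64(ω_r−ω_c),  ω_s=0, ω_r=1
14(0−ω_c) = −64(1−ω_c)  ⇒  78ω_c = 64  ⇒  ω_c = 32/39
ω_c/ω_r = 32/39

32/39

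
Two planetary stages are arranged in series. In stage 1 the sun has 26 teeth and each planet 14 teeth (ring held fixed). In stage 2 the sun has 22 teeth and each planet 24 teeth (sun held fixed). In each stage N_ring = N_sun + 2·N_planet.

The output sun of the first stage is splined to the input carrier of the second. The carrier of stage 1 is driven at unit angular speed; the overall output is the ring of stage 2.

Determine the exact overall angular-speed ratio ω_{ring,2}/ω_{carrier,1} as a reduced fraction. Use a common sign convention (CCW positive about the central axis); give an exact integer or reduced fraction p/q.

Stage 1: N_ring = 26 + 2·14 = 54
Stage 1: 26(ω_s−ω_c) = −54(ω_r−ω_c),  ω_r=0, ω_c=1
Stage 1: ω_s = 1 − (54/26)(0−1) = 40/13
  ⇒ ω_s¹/ω_c¹ = 40/13
Stage 2: N_ring = 22 + 2·24 = 70
Stage 2: 22(ω_s−ω_c) = −70(ω_r−ω_c),  ω_s=0, ω_c=1
Stage 2: ω_r = 1 − (22/70)(0−1) = 46/35
  ⇒ ω_r²/ω_c² = 46/35
Coupling ω_c² = ω_s¹ ⇒ overall = 40/13 × 46/35 = 368/91

368/91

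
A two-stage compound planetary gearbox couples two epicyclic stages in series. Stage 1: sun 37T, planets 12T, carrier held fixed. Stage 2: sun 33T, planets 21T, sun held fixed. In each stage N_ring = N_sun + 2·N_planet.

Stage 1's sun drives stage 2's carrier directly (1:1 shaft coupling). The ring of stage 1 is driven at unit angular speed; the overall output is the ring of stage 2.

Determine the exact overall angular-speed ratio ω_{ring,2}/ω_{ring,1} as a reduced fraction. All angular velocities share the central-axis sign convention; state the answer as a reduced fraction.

-2196/925

Stage 1: N_ring = 37 + 2·12 = 61
Stage 1: 37(ω_s−ω_c) = −61(ω_r−ω_c),  ω_c=0, ω_r=1
Stage 1: ω_s = 0 − (61/37)(1−0) = -61/37
  ⇒ ω_s¹/ω_r¹ = -61/37
Stage 2: N_ring = 33 + 2·21 = 75
Stage 2: 33(ω_s−ω_c) = −75(ω_r−ω_c),  ω_s=0, ω_c=1
Stage 2: ω_r = 1 − (33/75)(0−1) = 36/25
  ⇒ ω_r²/ω_c² = 36/25
Coupling ω_c² = ω_s¹ ⇒ overall = -61/37 × 36/25 = -2196/925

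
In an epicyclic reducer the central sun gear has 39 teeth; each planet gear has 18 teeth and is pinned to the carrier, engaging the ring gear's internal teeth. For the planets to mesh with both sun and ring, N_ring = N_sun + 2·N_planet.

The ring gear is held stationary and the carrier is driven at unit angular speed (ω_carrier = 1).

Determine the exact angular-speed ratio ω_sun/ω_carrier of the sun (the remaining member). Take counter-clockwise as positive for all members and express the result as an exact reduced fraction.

38/13

N_ring = 39 + 2·18 = 75
39(ω_s−ω_c) = −75(ω_r−ω_c),  ω_r=0, ω_c=1
ω_s = 1 − (75/39)(0−1) = 38/13
ω_s/ω_c = 38/13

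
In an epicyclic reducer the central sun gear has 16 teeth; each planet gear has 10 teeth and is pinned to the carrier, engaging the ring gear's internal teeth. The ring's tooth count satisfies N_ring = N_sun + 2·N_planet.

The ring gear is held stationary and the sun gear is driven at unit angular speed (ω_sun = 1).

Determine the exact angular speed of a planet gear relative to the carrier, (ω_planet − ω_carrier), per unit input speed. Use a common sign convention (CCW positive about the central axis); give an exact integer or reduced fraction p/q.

-72/65

N_ring = 16 + 2·10 = 36
16(ω_s−ω_c) = −36(ω_r−ω_c),  ω_r=0, ω_s=1
16(1−ω_c) = −36(0−ω_c)  ⇒  52ω_c = 16  ⇒  ω_c = 4/13
sun–planet: 16·(1−4/13) = −10·(ω_p−ω_c)  ⇒  ω_p−ω_c = −(16/10)·(9/13) = -72/65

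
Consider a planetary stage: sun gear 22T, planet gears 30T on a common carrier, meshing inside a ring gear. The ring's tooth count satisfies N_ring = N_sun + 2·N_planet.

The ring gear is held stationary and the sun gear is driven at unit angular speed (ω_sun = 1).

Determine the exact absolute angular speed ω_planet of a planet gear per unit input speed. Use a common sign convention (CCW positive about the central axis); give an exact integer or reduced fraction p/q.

-11/30

N_ring = 22 + 2·30 = 82
22(ω_s−ω_c) = −82(ω_r−ω_c),  ω_r=0, ω_s=1
22(1−ω_c) = −82(0−ω_c)  ⇒  104ω_c = 22  ⇒  ω_c = 11/52
sun–planet: 22·(1−11/52) = −30·(ω_p−ω_c)  ⇒  ω_p−ω_c = −(22/30)·(41/52) = -451/780
ω_p = 11/52 − 451/780 = -11/30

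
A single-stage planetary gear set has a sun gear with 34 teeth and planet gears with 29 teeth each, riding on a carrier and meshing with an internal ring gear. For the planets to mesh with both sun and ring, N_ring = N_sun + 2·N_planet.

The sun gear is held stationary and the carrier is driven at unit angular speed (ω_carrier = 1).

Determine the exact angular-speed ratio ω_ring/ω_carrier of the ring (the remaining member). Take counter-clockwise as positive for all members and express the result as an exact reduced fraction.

63/46

N_ring = 34 + 2·29 = 92
34(ω_s−ω_c) = −92(ω_r−ω_c),  ω_s=0, ω_c=1
ω_r = 1 − (34/92)(0−1) = 63/46
ω_r/ω_c = 63/46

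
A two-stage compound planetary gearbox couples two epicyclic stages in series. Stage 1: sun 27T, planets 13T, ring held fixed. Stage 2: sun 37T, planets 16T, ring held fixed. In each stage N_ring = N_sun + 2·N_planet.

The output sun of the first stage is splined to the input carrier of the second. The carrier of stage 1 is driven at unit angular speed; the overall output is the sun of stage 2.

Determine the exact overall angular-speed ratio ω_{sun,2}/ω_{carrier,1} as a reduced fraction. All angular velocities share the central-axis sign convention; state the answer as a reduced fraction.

Stage 1: N_ring = 27 + 2·13 = 53
Stage 1: 27(ω_s−ω_c) = −53(ω_r−ω_c),  ω_r=0, ω_c=1
Stage 1: ω_s = 1 − (53/27)(0−1) = 80/27
  ⇒ ω_s¹/ω_c¹ = 80/27
Stage 2: N_ring = 37 + 2·16 = 69
Stage 2: 37(ω_s−ω_c) = −69(ω_r−ω_c),  ω_r=0, ω_c=1
Stage 2: ω_s = 1 − (69/37)(0−1) = 106/37
  ⇒ ω_s²/ω_c² = 106/37
Coupling ω_c² = ω_s¹ ⇒ overall = 80/27 × 106/37 = 8480/999

8480/999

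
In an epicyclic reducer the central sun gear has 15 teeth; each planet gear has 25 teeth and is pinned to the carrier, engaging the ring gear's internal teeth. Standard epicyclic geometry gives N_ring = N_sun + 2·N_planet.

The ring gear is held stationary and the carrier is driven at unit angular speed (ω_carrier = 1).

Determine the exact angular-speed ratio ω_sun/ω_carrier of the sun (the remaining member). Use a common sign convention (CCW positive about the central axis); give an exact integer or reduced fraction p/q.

N_ring = 15 + 2·25 = 65
15(ω_s−ω_c) = −65(ω_r−ω_c),  ω_r=0, ω_c=1
ω_s = 1 − (65/15)(0−1) = 16/3
ω_s/ω_c = 16/3

16/3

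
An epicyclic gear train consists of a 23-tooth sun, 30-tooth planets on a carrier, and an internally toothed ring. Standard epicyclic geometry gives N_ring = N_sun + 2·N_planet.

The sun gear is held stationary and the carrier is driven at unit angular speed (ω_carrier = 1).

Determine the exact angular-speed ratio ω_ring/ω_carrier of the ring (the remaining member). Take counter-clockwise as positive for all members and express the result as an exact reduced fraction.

106/83

N_ring = 23 + 2·30 = 83
23(ω_s−ω_c) = −83(ω_r−ω_c),  ω_s=0, ω_c=1
ω_r = 1 − (23/83)(0−1) = 106/83
ω_r/ω_c = 106/83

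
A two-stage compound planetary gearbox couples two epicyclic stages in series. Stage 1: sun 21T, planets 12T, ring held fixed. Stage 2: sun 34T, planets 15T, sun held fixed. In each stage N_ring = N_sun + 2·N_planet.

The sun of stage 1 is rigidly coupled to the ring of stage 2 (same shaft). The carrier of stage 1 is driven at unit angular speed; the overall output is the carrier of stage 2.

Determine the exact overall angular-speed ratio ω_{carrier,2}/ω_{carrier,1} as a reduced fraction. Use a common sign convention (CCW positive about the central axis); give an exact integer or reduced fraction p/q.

Stage 1: N_ring = 21 + 2·12 = 45
Stage 1: 21(ω_s−ω_c) = −45(ω_r−ω_c),  ω_r=0, ω_c=1
Stage 1: ω_s = 1 − (45/21)(0−1) = 22/7
  ⇒ ω_s¹/ω_c¹ = 22/7
Stage 2: N_ring = 34 + 2·15 = 64
Stage 2: 34(ω_s−ω_c) = −64(ω_r−ω_c),  ω_s=0, ω_r=1
Stage 2: 34(0−ω_c) = −64(1−ω_c)  ⇒  98ω_c = 64  ⇒  ω_c = 32/49
  ⇒ ω_c²/ω_r² = 32/49
Coupling ω_r² = ω_s¹ ⇒ overall = 22/7 × 32/49 = 704/343

704/343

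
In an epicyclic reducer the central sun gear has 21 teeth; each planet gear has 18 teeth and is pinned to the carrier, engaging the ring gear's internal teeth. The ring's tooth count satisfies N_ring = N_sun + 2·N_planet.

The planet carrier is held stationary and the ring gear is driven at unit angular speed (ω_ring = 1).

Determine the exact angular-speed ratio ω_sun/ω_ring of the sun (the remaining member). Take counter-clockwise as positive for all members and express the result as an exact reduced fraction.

-19/7

N_ring = 21 + 2·18 = 57
21(ω_s−ω_c) = −57(ω_r−ω_c),  ω_c=0, ω_r=1
ω_s = 0 − (57/21)(1−0) = -19/7
ω_s/ω_r = -19/7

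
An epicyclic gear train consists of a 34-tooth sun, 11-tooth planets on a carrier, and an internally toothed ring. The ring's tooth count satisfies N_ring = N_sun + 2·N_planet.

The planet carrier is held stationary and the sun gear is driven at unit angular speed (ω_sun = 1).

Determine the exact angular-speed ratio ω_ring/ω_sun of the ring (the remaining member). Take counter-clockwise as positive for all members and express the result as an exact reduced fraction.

N_ring = 34 + 2·11 = 56
34(ω_s−ω_c) = −56(ω_r−ω_c),  ω_c=0, ω_s=1
ω_r = 0 − (34/56)(1−0) = -17/28
ω_r/ω_s = -17/28

-17/28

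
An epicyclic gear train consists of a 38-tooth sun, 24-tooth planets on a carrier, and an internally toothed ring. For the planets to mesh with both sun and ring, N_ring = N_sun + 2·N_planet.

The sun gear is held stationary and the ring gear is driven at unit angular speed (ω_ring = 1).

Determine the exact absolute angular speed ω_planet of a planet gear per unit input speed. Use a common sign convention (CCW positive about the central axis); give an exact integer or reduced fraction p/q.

N_ring = 38 + 2·24 = 86
38(ω_s−ω_c) = −86(ω_r−ω_c),  ω_s=0, ω_r=1
38(0−ω_c) = −86(1−ω_c)  ⇒  124ω_c = 86  ⇒  ω_c = 43/62
sun–planet: 38·(0−43/62) = −24·(ω_p−ω_c)  ⇒  ω_p−ω_c = −(38/24)·(-43/62) = 817/744
ω_p = 43/62 + 817/744 = 43/24

43/24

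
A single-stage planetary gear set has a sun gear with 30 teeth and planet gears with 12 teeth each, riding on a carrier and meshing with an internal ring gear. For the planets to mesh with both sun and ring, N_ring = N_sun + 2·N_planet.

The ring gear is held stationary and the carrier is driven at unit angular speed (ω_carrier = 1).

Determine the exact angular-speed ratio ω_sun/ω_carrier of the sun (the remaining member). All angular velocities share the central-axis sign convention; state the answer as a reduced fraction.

N_ring = 30 + 2·12 = 54
30(ω_s−ω_c) = −54(ω_r−ω_c),  ω_r=0, ω_c=1
ω_s = 1 − (54/30)(0−1) = 14/5
ω_s/ω_c = 14/5

14/5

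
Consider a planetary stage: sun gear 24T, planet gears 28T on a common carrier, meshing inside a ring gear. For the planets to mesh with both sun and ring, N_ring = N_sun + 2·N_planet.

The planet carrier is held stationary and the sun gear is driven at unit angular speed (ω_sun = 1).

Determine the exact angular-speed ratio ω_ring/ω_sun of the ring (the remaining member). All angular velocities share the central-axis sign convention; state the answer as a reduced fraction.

N_ring = 24 + 2·28 = 80
24(ω_s−ω_c) = −80(ω_r−ω_c),  ω_c=0, ω_s=1
ω_r = 0 − (24/80)(1−0) = -3/10
ω_r/ω_s = -3/10

-3/10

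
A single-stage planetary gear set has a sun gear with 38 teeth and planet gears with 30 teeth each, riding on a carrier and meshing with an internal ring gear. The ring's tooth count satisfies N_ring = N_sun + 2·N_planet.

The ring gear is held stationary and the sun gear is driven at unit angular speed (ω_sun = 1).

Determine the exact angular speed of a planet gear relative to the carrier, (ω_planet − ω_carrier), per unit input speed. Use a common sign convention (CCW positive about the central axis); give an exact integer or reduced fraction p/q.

-931/1020

N_ring = 38 + 2·30 = 98
38(ω_s−ω_c) = −98(ω_r−ω_c),  ω_r=0, ω_s=1
38(1−ω_c) = −98(0−ω_c)  ⇒  136ω_c = 38  ⇒  ω_c = 19/68
sun–planet: 38·(1−19/68) = −30·(ω_p−ω_c)  ⇒  ω_p−ω_c = −(38/30)·(49/68) = -931/1020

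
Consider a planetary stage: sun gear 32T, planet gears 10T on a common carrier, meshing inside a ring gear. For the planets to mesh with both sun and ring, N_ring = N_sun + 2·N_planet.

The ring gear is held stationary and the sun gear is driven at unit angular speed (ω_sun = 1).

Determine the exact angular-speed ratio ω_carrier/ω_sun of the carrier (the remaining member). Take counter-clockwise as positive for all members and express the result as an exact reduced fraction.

N_ring = 32 + 2·10 = 52
32(ω_s−ω_c) = −52(ω_r−ω_c),  ω_r=0, ω_s=1
32(1−ω_c) = −52(0−ω_c)  ⇒  84ω_c = 32  ⇒  ω_c = 8/21
ω_c/ω_s = 8/21

8/21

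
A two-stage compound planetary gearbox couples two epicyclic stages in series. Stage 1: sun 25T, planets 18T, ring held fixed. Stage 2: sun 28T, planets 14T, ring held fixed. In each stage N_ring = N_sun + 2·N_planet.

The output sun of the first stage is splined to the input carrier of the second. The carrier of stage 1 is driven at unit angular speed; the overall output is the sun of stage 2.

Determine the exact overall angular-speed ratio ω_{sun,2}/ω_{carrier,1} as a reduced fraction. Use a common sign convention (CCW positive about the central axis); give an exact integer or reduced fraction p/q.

Stage 1: N_ring = 25 + 2·18 = 61
Stage 1: 25(ω_s−ω_c) = −61(ω_r−ω_c),  ω_r=0, ω_c=1
Stage 1: ω_s = 1 − (61/25)(0−1) = 86/25
  ⇒ ω_s¹/ω_c¹ = 86/25
Stage 2: N_ring = 28 + 2·14 = 56
Stage 2: 28(ω_s−ω_c) = −56(ω_r−ω_c),  ω_r=0, ω_c=1
Stage 2: ω_s = 1 − (56/28)(0−1) = 3
  ⇒ ω_s²/ω_c² = 3
Coupling ω_c² = ω_s¹ ⇒ overall = 86/25 × 3 = 258/25

258/25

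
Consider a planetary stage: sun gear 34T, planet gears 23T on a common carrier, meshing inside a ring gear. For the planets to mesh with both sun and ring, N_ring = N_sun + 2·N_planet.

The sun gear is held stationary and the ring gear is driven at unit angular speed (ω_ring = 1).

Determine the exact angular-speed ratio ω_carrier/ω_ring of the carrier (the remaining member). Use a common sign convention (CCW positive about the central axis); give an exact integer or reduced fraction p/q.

N_ring = 34 + 2·23 = 80
34(ω_s−ω_c) = −80(ω_r−ω_c),  ω_s=0, ω_r=1
34(0−ω_c) = −80(1−ω_c)  ⇒  114ω_c = 80  ⇒  ω_c = 40/57
ω_c/ω_r = 40/57

40/57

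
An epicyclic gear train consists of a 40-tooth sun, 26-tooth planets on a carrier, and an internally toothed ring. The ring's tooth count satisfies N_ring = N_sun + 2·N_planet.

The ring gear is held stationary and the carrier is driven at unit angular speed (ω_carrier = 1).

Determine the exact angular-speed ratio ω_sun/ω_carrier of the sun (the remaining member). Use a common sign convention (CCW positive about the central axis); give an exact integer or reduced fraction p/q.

33/10

N_ring = 40 + 2·26 = 92
40(ω_s−ω_c) = −92(ω_r−ω_c),  ω_r=0, ω_c=1
ω_s = 1 − (92/40)(0−1) = 33/10
ω_s/ω_c = 33/10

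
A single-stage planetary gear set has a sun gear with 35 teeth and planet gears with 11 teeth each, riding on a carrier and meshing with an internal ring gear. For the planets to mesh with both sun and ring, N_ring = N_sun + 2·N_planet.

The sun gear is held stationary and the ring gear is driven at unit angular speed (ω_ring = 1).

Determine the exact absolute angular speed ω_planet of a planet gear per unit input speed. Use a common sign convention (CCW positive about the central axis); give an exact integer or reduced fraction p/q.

57/22

N_ring = 35 + 2·11 = 57
35(ω_s−ω_c) = −57(ω_r−ω_c),  ω_s=0, ω_r=1
35(0−ω_c) = −57(1−ω_c)  ⇒  92ω_c = 57  ⇒  ω_c = 57/92
sun–planet: 35·(0−57/92) = −11·(ω_p−ω_c)  ⇒  ω_p−ω_c = −(35/11)·(-57/92) = 1995/1012
ω_p = 57/92 + 1995/1012 = 57/22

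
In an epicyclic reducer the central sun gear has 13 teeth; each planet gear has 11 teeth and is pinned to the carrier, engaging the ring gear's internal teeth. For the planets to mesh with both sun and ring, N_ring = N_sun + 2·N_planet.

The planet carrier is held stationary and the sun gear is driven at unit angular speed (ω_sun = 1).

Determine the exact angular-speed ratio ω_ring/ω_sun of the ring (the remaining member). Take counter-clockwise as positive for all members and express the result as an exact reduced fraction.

N_ring = 13 + 2·11 = 35
13(ω_s−ω_c) = −35(ω_r−ω_c),  ω_c=0, ω_s=1
ω_r = 0 − (13/35)(1−0) = -13/35
ω_r/ω_s = -13/35

-13/35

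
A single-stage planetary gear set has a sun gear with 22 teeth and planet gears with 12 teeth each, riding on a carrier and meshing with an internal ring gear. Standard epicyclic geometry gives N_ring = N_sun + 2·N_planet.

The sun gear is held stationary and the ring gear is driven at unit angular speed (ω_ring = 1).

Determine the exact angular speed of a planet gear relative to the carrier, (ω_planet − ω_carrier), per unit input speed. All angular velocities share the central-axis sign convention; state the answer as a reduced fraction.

253/204

N_ring = 22 + 2·12 = 46
22(ω_s−ω_c) = −46(ω_r−ω_c),  ω_s=0, ω_r=1
22(0−ω_c) = −46(1−ω_c)  ⇒  68ω_c = 46  ⇒  ω_c = 23/34
sun–planet: 22·(0−23/34) = −12·(ω_p−ω_c)  ⇒  ω_p−ω_c = −(22/12)·(-23/34) = 253/204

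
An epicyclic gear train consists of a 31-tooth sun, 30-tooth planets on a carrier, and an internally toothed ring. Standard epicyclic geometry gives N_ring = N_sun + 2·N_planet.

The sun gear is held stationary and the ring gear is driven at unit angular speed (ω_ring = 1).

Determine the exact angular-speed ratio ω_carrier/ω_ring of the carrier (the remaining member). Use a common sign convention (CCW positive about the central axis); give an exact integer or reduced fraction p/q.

N_ring = 31 + 2·30 = 91
31(ω_s−ω_c) = −91(ω_r−ω_c),  ω_s=0, ω_r=1
31(0−ω_c) = −91(1−ω_c)  ⇒  122ω_c = 91  ⇒  ω_c = 91/122
ω_c/ω_r = 91/122

91/122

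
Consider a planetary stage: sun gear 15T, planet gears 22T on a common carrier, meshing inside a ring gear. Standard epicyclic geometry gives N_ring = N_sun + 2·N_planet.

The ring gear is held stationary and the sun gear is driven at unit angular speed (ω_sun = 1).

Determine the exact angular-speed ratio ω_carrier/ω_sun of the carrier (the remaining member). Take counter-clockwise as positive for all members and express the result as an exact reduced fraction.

15/74

N_ring = 15 + 2·22 = 59
15(ω_s−ω_c) = −59(ω_r−ω_c),  ω_r=0, ω_s=1
15(1−ω_c) = −59(0−ω_c)  ⇒  74ω_c = 15  ⇒  ω_c = 15/74
ω_c/ω_s = 15/74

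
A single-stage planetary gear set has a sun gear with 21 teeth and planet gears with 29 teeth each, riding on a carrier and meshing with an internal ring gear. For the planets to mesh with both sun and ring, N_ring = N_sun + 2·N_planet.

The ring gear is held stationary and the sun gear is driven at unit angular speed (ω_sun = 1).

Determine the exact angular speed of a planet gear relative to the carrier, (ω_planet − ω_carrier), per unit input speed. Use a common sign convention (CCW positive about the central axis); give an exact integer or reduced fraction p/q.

N_ring = 21 + 2·29 = 79
21(ω_s−ω_c) = −79(ω_r−ω_c),  ω_r=0, ω_s=1
21(1−ω_c) = −79(0−ω_c)  ⇒  100ω_c = 21  ⇒  ω_c = 21/100
sun–planet: 21·(1−21/100) = −29·(ω_p−ω_c)  ⇒  ω_p−ω_c = −(21/29)·(79/100) = -1659/2900

-1659/2900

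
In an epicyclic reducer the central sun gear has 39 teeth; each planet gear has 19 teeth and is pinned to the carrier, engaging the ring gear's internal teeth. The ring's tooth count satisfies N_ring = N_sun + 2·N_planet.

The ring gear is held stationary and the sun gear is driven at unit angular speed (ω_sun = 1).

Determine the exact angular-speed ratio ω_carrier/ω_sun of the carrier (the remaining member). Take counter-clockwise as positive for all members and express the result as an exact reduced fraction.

N_ring = 39 + 2·19 = 77
39(ω_s−ω_c) = −77(ω_r−ω_c),  ω_r=0, ω_s=1
39(1−ω_c) = −77(0−ω_c)  ⇒  116ω_c = 39  ⇒  ω_c = 39/116
ω_c/ω_s = 39/116

39/116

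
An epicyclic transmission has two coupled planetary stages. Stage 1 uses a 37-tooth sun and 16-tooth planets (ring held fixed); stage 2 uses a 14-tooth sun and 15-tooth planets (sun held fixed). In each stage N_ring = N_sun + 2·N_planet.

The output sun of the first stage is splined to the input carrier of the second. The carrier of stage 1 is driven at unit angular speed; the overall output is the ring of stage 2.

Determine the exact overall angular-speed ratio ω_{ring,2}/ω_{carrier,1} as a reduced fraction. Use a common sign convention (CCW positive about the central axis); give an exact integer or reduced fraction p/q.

Stage 1: N_ring = 37 + 2·16 = 69
Stage 1: 37(ω_s−ω_c) = −69(ω_r−ω_c),  ω_r=0, ω_c=1
Stage 1: ω_s = 1 − (69/37)(0−1) = 106/37
  ⇒ ω_s¹/ω_c¹ = 106/37
Stage 2: N_ring = 14 + 2·15 = 44
Stage 2: 14(ω_s−ω_c) = −44(ω_r−ω_c),  ω_s=0, ω_c=1
Stage 2: ω_r = 1 − (14/44)(0−1) = 29/22
  ⇒ ω_r²/ω_c² = 29/22
Coupling ω_c² = ω_s¹ ⇒ overall = 106/37 × 29/22 = 1537/407

1537/407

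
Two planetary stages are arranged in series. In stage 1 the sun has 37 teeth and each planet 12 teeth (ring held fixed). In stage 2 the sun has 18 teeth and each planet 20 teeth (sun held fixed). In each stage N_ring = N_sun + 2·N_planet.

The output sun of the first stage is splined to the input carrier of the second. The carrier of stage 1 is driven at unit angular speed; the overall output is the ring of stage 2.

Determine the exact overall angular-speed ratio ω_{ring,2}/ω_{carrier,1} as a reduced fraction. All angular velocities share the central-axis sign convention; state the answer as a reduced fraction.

3724/1073

Stage 1: N_ring = 37 + 2·12 = 61
Stage 1: 37(ω_s−ω_c) = −61(ω_r−ω_c),  ω_r=0, ω_c=1
Stage 1: ω_s = 1 − (61/37)(0−1) = 98/37
  ⇒ ω_s¹/ω_c¹ = 98/37
Stage 2: N_ring = 18 + 2·20 = 58
Stage 2: 18(ω_s−ω_c) = −58(ω_r−ω_c),  ω_s=0, ω_c=1
Stage 2: ω_r = 1 − (18/58)(0−1) = 38/29
  ⇒ ω_r²/ω_c² = 38/29
Coupling ω_c² = ω_s¹ ⇒ overall = 98/37 × 38/29 = 3724/1073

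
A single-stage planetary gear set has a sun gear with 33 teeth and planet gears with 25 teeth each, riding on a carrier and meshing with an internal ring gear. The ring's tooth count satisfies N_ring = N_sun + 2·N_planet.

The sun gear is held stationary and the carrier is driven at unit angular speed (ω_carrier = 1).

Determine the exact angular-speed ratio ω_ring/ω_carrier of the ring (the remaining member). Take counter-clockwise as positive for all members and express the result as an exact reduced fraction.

N_ring = 33 + 2·25 = 83
33(ω_s−ω_c) = −83(ω_r−ω_c),  ω_s=0, ω_c=1
ω_r = 1 − (33/83)(0−1) = 116/83
ω_r/ω_c = 116/83

116/83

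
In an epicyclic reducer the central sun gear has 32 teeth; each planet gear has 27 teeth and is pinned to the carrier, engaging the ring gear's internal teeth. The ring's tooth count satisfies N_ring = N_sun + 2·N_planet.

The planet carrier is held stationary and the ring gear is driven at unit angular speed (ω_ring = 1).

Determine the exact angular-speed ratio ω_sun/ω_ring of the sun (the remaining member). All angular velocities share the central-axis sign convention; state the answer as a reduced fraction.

N_ring = 32 + 2·27 = 86
32(ω_s−ω_c) = −86(ω_r−ω_c),  ω_c=0, ω_r=1
ω_s = 0 − (86/32)(1−0) = -43/16
ω_s/ω_r = -43/16

-43/16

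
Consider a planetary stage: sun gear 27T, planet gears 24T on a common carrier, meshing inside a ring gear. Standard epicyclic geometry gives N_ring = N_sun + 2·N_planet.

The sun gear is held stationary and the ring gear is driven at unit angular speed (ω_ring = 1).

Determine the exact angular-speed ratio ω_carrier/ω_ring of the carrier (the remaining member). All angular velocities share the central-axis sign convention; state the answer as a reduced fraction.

N_ring = 27 + 2·24 = 75
27(ω_s−ω_c) = −75(ω_r−ω_c),  ω_s=0, ω_r=1
27(0−ω_c) = −75(1−ω_c)  ⇒  102ω_c = 75  ⇒  ω_c = 25/34
ω_c/ω_r = 25/34

25/34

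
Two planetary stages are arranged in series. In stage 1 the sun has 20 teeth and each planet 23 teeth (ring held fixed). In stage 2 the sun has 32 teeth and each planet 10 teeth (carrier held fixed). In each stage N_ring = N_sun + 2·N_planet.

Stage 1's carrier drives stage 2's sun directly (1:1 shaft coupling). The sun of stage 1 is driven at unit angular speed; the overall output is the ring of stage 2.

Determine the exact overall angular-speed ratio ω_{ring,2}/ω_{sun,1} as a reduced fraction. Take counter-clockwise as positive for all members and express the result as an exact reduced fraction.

-80/559

Stage 1: N_ring = 20 + 2·23 = 66
Stage 1: 20(ω_s−ω_c) = −66(ω_r−ω_c),  ω_r=0, ω_s=1
Stage 1: 20(1−ω_c) = −66(0−ω_c)  ⇒  86ω_c = 20  ⇒  ω_c = 10/43
  ⇒ ω_c¹/ω_s¹ = 10/43
Stage 2: N_ring = 32 + 2·10 = 52
Stage 2: 32(ω_s−ω_c) = −52(ω_r−ω_c),  ω_c=0, ω_s=1
Stage 2: ω_r = 0 − (32/52)(1−0) = -8/13
  ⇒ ω_r²/ω_s² = -8/13
Coupling ω_s² = ω_c¹ ⇒ overall = 10/43 × -8/13 = -80/559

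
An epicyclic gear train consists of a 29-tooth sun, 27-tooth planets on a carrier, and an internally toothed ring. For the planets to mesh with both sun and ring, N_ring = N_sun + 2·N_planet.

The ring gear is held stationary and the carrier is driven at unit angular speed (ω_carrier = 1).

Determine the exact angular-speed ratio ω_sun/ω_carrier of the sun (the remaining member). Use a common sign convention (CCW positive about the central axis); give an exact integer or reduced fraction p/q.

N_ring = 29 + 2·27 = 83
29(ω_s−ω_c) = −83(ω_r−ω_c),  ω_r=0, ω_c=1
ω_s = 1 − (83/29)(0−1) = 112/29
ω_s/ω_c = 112/29

112/29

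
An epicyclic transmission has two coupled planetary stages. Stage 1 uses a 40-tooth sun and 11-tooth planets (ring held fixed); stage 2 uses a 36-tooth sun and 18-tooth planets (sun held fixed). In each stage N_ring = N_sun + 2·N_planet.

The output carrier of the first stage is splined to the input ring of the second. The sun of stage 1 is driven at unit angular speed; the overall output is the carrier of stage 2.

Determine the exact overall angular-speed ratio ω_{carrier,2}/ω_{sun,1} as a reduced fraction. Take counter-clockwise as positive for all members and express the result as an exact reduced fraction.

Stage 1: N_ring = 40 + 2·11 = 62
Stage 1: 40(ω_s−ω_c) = −62(ω_r−ω_c),  ω_r=0, ω_s=1
Stage 1: 40(1−ω_c) = −62(0−ω_c)  ⇒  102ω_c = 40  ⇒  ω_c = 20/51
  ⇒ ω_c¹/ω_s¹ = 20/51
Stage 2: N_ring = 36 + 2·18 = 72
Stage 2: 36(ω_s−ω_c) = −72(ω_r−ω_c),  ω_s=0, ω_r=1
Stage 2: 36(0−ω_c) = −72(1−ω_c)  ⇒  108ω_c = 72  ⇒  ω_c = 2/3
  ⇒ ω_c²/ω_r² = 2/3
Coupling ω_r² = ω_c¹ ⇒ overall = 20/51 × 2/3 = 40/153

40/153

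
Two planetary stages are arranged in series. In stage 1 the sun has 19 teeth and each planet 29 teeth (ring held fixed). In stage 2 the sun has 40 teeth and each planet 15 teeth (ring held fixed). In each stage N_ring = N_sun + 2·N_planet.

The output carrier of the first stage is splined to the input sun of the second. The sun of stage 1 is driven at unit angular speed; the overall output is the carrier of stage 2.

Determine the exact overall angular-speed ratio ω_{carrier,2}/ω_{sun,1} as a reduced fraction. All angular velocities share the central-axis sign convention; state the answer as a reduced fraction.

19/264

Stage 1: N_ring = 19 + 2·29 = 77
Stage 1: 19(ω_s−ω_c) = −77(ω_r−ω_c),  ω_r=0, ω_s=1
Stage 1: 19(1−ω_c) = −77(0−ω_c)  ⇒  96ω_c = 19  ⇒  ω_c = 19/96
  ⇒ ω_c¹/ω_s¹ = 19/96
Stage 2: N_ring = 40 + 2·15 = 70
Stage 2: 40(ω_s−ω_c) = −70(ω_r−ω_c),  ω_r=0, ω_s=1
Stage 2: 40(1−ω_c) = −70(0−ω_c)  ⇒  110ω_c = 40  ⇒  ω_c = 4/11
  ⇒ ω_c²/ω_s² = 4/11
Coupling ω_s² = ω_c¹ ⇒ overall = 19/96 × 4/11 = 19/264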